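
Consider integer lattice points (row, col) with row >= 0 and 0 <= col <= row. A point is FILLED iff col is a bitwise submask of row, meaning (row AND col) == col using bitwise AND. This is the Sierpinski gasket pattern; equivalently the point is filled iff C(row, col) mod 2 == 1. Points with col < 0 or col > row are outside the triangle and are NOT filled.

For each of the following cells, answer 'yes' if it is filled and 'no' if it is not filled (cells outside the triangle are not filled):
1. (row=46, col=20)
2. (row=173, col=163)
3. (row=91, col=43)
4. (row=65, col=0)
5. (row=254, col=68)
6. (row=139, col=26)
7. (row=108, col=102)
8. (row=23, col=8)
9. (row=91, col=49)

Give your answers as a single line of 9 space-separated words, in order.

Answer: no no no yes yes no no no no

Derivation:
(46,20): row=0b101110, col=0b10100, row AND col = 0b100 = 4; 4 != 20 -> empty
(173,163): row=0b10101101, col=0b10100011, row AND col = 0b10100001 = 161; 161 != 163 -> empty
(91,43): row=0b1011011, col=0b101011, row AND col = 0b1011 = 11; 11 != 43 -> empty
(65,0): row=0b1000001, col=0b0, row AND col = 0b0 = 0; 0 == 0 -> filled
(254,68): row=0b11111110, col=0b1000100, row AND col = 0b1000100 = 68; 68 == 68 -> filled
(139,26): row=0b10001011, col=0b11010, row AND col = 0b1010 = 10; 10 != 26 -> empty
(108,102): row=0b1101100, col=0b1100110, row AND col = 0b1100100 = 100; 100 != 102 -> empty
(23,8): row=0b10111, col=0b1000, row AND col = 0b0 = 0; 0 != 8 -> empty
(91,49): row=0b1011011, col=0b110001, row AND col = 0b10001 = 17; 17 != 49 -> empty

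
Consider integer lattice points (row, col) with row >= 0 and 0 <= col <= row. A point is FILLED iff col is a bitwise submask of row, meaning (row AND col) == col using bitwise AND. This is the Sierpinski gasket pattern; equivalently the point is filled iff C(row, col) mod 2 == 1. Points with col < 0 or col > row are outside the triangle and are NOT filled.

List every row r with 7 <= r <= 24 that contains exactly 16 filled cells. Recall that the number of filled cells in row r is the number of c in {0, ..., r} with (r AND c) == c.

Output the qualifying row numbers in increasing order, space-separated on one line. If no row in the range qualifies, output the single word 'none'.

Answer: 15 23

Derivation:
Row r has 2^popcount(r) filled cells, so we need popcount(r) = log2(16) = 4.
Scan r = 7..24 and keep those with exactly 4 one-bits:
r=7=111 popcount=3 -> skip
r=8=1000 popcount=1 -> skip
r=9=1001 popcount=2 -> skip
r=10=1010 popcount=2 -> skip
r=11=1011 popcount=3 -> skip
r=12=1100 popcount=2 -> skip
r=13=1101 popcount=3 -> skip
r=14=1110 popcount=3 -> skip
r=15=1111 popcount=4 -> KEEP
r=16=10000 popcount=1 -> skip
r=17=10001 popcount=2 -> skip
r=18=10010 popcount=2 -> skip
r=19=10011 popcount=3 -> skip
r=20=10100 popcount=2 -> skip
r=21=10101 popcount=3 -> skip
r=22=10110 popcount=3 -> skip
r=23=10111 popcount=4 -> KEEP
r=24=11000 popcount=2 -> skip
Kept rows: 15 23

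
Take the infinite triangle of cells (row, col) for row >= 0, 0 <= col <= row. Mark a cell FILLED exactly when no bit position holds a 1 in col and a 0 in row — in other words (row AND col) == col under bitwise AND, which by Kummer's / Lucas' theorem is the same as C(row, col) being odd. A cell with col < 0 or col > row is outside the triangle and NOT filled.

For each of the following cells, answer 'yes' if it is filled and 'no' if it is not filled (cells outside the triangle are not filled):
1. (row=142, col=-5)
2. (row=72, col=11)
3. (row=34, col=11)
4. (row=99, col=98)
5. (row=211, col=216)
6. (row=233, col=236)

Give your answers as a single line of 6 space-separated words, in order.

(142,-5): col outside [0, 142] -> not filled
(72,11): row=0b1001000, col=0b1011, row AND col = 0b1000 = 8; 8 != 11 -> empty
(34,11): row=0b100010, col=0b1011, row AND col = 0b10 = 2; 2 != 11 -> empty
(99,98): row=0b1100011, col=0b1100010, row AND col = 0b1100010 = 98; 98 == 98 -> filled
(211,216): col outside [0, 211] -> not filled
(233,236): col outside [0, 233] -> not filled

Answer: no no no yes no no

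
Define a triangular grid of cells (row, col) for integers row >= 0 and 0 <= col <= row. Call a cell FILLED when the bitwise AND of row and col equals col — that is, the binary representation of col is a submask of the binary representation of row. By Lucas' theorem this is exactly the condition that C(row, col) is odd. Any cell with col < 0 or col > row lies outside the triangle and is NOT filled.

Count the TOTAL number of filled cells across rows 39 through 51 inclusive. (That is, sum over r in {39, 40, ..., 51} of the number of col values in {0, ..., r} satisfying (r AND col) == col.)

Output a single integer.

r39=100111 pc4: +16 =16
r40=101000 pc2: +4 =20
r41=101001 pc3: +8 =28
r42=101010 pc3: +8 =36
r43=101011 pc4: +16 =52
r44=101100 pc3: +8 =60
r45=101101 pc4: +16 =76
r46=101110 pc4: +16 =92
r47=101111 pc5: +32 =124
r48=110000 pc2: +4 =128
r49=110001 pc3: +8 =136
r50=110010 pc3: +8 =144
r51=110011 pc4: +16 =160

Answer: 160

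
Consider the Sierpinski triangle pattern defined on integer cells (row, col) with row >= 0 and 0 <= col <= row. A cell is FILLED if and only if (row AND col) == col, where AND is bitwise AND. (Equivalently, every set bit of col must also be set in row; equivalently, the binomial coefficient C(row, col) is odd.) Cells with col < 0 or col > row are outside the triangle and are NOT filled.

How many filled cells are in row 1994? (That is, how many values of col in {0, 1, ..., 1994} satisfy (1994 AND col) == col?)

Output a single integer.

Answer: 128

Derivation:
1994 in binary = 11111001010
popcount(1994) = number of 1-bits in 11111001010 = 7
A col c satisfies (1994 AND c) == c iff every set bit of c is also set in 1994; each of the 7 set bits of 1994 can independently be on or off in c.
count = 2^7 = 128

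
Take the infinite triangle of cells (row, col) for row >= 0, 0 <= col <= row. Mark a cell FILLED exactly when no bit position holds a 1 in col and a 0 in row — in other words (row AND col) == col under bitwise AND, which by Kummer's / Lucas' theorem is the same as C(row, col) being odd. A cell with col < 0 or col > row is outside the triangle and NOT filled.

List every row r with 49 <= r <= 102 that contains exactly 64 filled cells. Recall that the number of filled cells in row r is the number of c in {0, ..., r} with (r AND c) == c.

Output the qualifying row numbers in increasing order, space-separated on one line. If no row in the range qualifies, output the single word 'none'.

Answer: 63 95

Derivation:
Row r has 2^popcount(r) filled cells, so we need popcount(r) = log2(64) = 6.
Scan r = 49..102 and keep those with exactly 6 one-bits:
r=49=110001 popcount=3 -> skip
r=50=110010 popcount=3 -> skip
r=51=110011 popcount=4 -> skip
r=52=110100 popcount=3 -> skip
r=53=110101 popcount=4 -> skip
r=54=110110 popcount=4 -> skip
r=55=110111 popcount=5 -> skip
r=56=111000 popcount=3 -> skip
r=57=111001 popcount=4 -> skip
r=58=111010 popcount=4 -> skip
r=59=111011 popcount=5 -> skip
r=60=111100 popcount=4 -> skip
r=61=111101 popcount=5 -> skip
r=62=111110 popcount=5 -> skip
r=63=111111 popcount=6 -> KEEP
r=64=1000000 popcount=1 -> skip
r=65=1000001 popcount=2 -> skip
r=66=1000010 popcount=2 -> skip
r=67=1000011 popcount=3 -> skip
r=68=1000100 popcount=2 -> skip
r=69=1000101 popcount=3 -> skip
r=70=1000110 popcount=3 -> skip
r=71=1000111 popcount=4 -> skip
r=72=1001000 popcount=2 -> skip
r=73=1001001 popcount=3 -> skip
r=74=1001010 popcount=3 -> skip
r=75=1001011 popcount=4 -> skip
r=76=1001100 popcount=3 -> skip
r=77=1001101 popcount=4 -> skip
r=78=1001110 popcount=4 -> skip
r=79=1001111 popcount=5 -> skip
r=80=1010000 popcount=2 -> skip
r=81=1010001 popcount=3 -> skip
r=82=1010010 popcount=3 -> skip
r=83=1010011 popcount=4 -> skip
r=84=1010100 popcount=3 -> skip
r=85=1010101 popcount=4 -> skip
r=86=1010110 popcount=4 -> skip
r=87=1010111 popcount=5 -> skip
r=88=1011000 popcount=3 -> skip
r=89=1011001 popcount=4 -> skip
r=90=1011010 popcount=4 -> skip
r=91=1011011 popcount=5 -> skip
r=92=1011100 popcount=4 -> skip
r=93=1011101 popcount=5 -> skip
r=94=1011110 popcount=5 -> skip
r=95=1011111 popcount=6 -> KEEP
r=96=1100000 popcount=2 -> skip
r=97=1100001 popcount=3 -> skip
r=98=1100010 popcount=3 -> skip
r=99=1100011 popcount=4 -> skip
r=100=1100100 popcount=3 -> skip
r=101=1100101 popcount=4 -> skip
r=102=1100110 popcount=4 -> skip
Kept rows: 63 95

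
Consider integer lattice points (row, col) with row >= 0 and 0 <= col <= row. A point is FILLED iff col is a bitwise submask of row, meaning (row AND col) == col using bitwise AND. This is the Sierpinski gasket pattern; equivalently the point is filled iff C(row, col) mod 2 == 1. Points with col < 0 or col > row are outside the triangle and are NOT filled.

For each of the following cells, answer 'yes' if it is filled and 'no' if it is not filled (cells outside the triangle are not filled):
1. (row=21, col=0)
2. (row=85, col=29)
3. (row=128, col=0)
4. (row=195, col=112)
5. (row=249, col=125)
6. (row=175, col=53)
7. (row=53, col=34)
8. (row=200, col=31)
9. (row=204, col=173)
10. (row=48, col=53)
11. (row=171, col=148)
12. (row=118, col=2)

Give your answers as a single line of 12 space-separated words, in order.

(21,0): row=0b10101, col=0b0, row AND col = 0b0 = 0; 0 == 0 -> filled
(85,29): row=0b1010101, col=0b11101, row AND col = 0b10101 = 21; 21 != 29 -> empty
(128,0): row=0b10000000, col=0b0, row AND col = 0b0 = 0; 0 == 0 -> filled
(195,112): row=0b11000011, col=0b1110000, row AND col = 0b1000000 = 64; 64 != 112 -> empty
(249,125): row=0b11111001, col=0b1111101, row AND col = 0b1111001 = 121; 121 != 125 -> empty
(175,53): row=0b10101111, col=0b110101, row AND col = 0b100101 = 37; 37 != 53 -> empty
(53,34): row=0b110101, col=0b100010, row AND col = 0b100000 = 32; 32 != 34 -> empty
(200,31): row=0b11001000, col=0b11111, row AND col = 0b1000 = 8; 8 != 31 -> empty
(204,173): row=0b11001100, col=0b10101101, row AND col = 0b10001100 = 140; 140 != 173 -> empty
(48,53): col outside [0, 48] -> not filled
(171,148): row=0b10101011, col=0b10010100, row AND col = 0b10000000 = 128; 128 != 148 -> empty
(118,2): row=0b1110110, col=0b10, row AND col = 0b10 = 2; 2 == 2 -> filled

Answer: yes no yes no no no no no no no no yes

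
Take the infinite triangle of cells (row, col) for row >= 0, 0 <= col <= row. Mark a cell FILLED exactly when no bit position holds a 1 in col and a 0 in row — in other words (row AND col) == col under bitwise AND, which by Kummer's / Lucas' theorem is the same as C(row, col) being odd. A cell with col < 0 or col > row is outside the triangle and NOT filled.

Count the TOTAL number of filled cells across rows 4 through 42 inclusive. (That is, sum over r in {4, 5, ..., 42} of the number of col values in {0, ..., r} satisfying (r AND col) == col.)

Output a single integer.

r4=100 pc1: +2 =2
r5=101 pc2: +4 =6
r6=110 pc2: +4 =10
r7=111 pc3: +8 =18
r8=1000 pc1: +2 =20
r9=1001 pc2: +4 =24
r10=1010 pc2: +4 =28
r11=1011 pc3: +8 =36
r12=1100 pc2: +4 =40
r13=1101 pc3: +8 =48
r14=1110 pc3: +8 =56
r15=1111 pc4: +16 =72
r16=10000 pc1: +2 =74
r17=10001 pc2: +4 =78
r18=10010 pc2: +4 =82
r19=10011 pc3: +8 =90
r20=10100 pc2: +4 =94
r21=10101 pc3: +8 =102
r22=10110 pc3: +8 =110
r23=10111 pc4: +16 =126
r24=11000 pc2: +4 =130
r25=11001 pc3: +8 =138
r26=11010 pc3: +8 =146
r27=11011 pc4: +16 =162
r28=11100 pc3: +8 =170
r29=11101 pc4: +16 =186
r30=11110 pc4: +16 =202
r31=11111 pc5: +32 =234
r32=100000 pc1: +2 =236
r33=100001 pc2: +4 =240
r34=100010 pc2: +4 =244
r35=100011 pc3: +8 =252
r36=100100 pc2: +4 =256
r37=100101 pc3: +8 =264
r38=100110 pc3: +8 =272
r39=100111 pc4: +16 =288
r40=101000 pc2: +4 =292
r41=101001 pc3: +8 =300
r42=101010 pc3: +8 =308

Answer: 308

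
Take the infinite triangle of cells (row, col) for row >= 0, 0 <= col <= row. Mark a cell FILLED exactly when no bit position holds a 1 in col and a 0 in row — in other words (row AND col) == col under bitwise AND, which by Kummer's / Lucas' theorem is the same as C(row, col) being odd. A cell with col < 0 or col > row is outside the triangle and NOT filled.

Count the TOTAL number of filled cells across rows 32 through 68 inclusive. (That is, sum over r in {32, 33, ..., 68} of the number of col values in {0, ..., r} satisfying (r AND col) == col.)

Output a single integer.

Answer: 508

Derivation:
r32=100000 pc1: +2 =2
r33=100001 pc2: +4 =6
r34=100010 pc2: +4 =10
r35=100011 pc3: +8 =18
r36=100100 pc2: +4 =22
r37=100101 pc3: +8 =30
r38=100110 pc3: +8 =38
r39=100111 pc4: +16 =54
r40=101000 pc2: +4 =58
r41=101001 pc3: +8 =66
r42=101010 pc3: +8 =74
r43=101011 pc4: +16 =90
r44=101100 pc3: +8 =98
r45=101101 pc4: +16 =114
r46=101110 pc4: +16 =130
r47=101111 pc5: +32 =162
r48=110000 pc2: +4 =166
r49=110001 pc3: +8 =174
r50=110010 pc3: +8 =182
r51=110011 pc4: +16 =198
r52=110100 pc3: +8 =206
r53=110101 pc4: +16 =222
r54=110110 pc4: +16 =238
r55=110111 pc5: +32 =270
r56=111000 pc3: +8 =278
r57=111001 pc4: +16 =294
r58=111010 pc4: +16 =310
r59=111011 pc5: +32 =342
r60=111100 pc4: +16 =358
r61=111101 pc5: +32 =390
r62=111110 pc5: +32 =422
r63=111111 pc6: +64 =486
r64=1000000 pc1: +2 =488
r65=1000001 pc2: +4 =492
r66=1000010 pc2: +4 =496
r67=1000011 pc3: +8 =504
r68=1000100 pc2: +4 =508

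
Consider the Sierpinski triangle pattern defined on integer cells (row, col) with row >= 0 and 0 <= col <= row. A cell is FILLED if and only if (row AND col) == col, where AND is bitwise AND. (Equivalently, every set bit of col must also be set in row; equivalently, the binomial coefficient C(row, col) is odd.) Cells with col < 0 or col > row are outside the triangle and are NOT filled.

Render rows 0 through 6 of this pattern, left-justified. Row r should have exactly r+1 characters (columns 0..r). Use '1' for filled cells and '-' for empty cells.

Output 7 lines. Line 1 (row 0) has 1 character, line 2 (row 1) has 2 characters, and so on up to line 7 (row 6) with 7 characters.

r0=0: 1
r1=1: 11
r2=10: 1-1
r3=11: 1111
r4=100: 1---1
r5=101: 11--11
r6=110: 1-1-1-1

Answer: 1
11
1-1
1111
1---1
11--11
1-1-1-1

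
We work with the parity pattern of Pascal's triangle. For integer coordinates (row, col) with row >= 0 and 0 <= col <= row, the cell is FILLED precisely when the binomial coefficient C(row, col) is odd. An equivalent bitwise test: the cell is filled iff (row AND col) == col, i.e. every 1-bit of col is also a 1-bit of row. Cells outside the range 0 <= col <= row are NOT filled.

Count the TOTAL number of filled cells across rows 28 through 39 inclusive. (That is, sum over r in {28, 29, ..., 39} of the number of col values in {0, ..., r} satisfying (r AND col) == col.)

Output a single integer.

Answer: 126

Derivation:
r28=11100 pc3: +8 =8
r29=11101 pc4: +16 =24
r30=11110 pc4: +16 =40
r31=11111 pc5: +32 =72
r32=100000 pc1: +2 =74
r33=100001 pc2: +4 =78
r34=100010 pc2: +4 =82
r35=100011 pc3: +8 =90
r36=100100 pc2: +4 =94
r37=100101 pc3: +8 =102
r38=100110 pc3: +8 =110
r39=100111 pc4: +16 =126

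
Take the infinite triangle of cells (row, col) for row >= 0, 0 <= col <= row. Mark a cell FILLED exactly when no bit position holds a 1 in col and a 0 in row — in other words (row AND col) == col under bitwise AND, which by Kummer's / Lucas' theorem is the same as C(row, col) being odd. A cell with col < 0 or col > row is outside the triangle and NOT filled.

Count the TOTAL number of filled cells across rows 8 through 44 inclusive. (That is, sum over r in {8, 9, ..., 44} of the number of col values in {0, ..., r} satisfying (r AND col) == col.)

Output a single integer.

r8=1000 pc1: +2 =2
r9=1001 pc2: +4 =6
r10=1010 pc2: +4 =10
r11=1011 pc3: +8 =18
r12=1100 pc2: +4 =22
r13=1101 pc3: +8 =30
r14=1110 pc3: +8 =38
r15=1111 pc4: +16 =54
r16=10000 pc1: +2 =56
r17=10001 pc2: +4 =60
r18=10010 pc2: +4 =64
r19=10011 pc3: +8 =72
r20=10100 pc2: +4 =76
r21=10101 pc3: +8 =84
r22=10110 pc3: +8 =92
r23=10111 pc4: +16 =108
r24=11000 pc2: +4 =112
r25=11001 pc3: +8 =120
r26=11010 pc3: +8 =128
r27=11011 pc4: +16 =144
r28=11100 pc3: +8 =152
r29=11101 pc4: +16 =168
r30=11110 pc4: +16 =184
r31=11111 pc5: +32 =216
r32=100000 pc1: +2 =218
r33=100001 pc2: +4 =222
r34=100010 pc2: +4 =226
r35=100011 pc3: +8 =234
r36=100100 pc2: +4 =238
r37=100101 pc3: +8 =246
r38=100110 pc3: +8 =254
r39=100111 pc4: +16 =270
r40=101000 pc2: +4 =274
r41=101001 pc3: +8 =282
r42=101010 pc3: +8 =290
r43=101011 pc4: +16 =306
r44=101100 pc3: +8 =314

Answer: 314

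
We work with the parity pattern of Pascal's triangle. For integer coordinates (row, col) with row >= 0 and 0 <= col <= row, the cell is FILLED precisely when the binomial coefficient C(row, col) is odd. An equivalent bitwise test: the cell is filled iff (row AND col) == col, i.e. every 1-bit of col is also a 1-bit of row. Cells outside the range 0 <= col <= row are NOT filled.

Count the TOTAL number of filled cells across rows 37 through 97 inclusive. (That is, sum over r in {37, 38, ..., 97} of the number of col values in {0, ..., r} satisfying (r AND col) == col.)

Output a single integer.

Answer: 962

Derivation:
r37=100101 pc3: +8 =8
r38=100110 pc3: +8 =16
r39=100111 pc4: +16 =32
r40=101000 pc2: +4 =36
r41=101001 pc3: +8 =44
r42=101010 pc3: +8 =52
r43=101011 pc4: +16 =68
r44=101100 pc3: +8 =76
r45=101101 pc4: +16 =92
r46=101110 pc4: +16 =108
r47=101111 pc5: +32 =140
r48=110000 pc2: +4 =144
r49=110001 pc3: +8 =152
r50=110010 pc3: +8 =160
r51=110011 pc4: +16 =176
r52=110100 pc3: +8 =184
r53=110101 pc4: +16 =200
r54=110110 pc4: +16 =216
r55=110111 pc5: +32 =248
r56=111000 pc3: +8 =256
r57=111001 pc4: +16 =272
r58=111010 pc4: +16 =288
r59=111011 pc5: +32 =320
r60=111100 pc4: +16 =336
r61=111101 pc5: +32 =368
r62=111110 pc5: +32 =400
r63=111111 pc6: +64 =464
r64=1000000 pc1: +2 =466
r65=1000001 pc2: +4 =470
r66=1000010 pc2: +4 =474
r67=1000011 pc3: +8 =482
r68=1000100 pc2: +4 =486
r69=1000101 pc3: +8 =494
r70=1000110 pc3: +8 =502
r71=1000111 pc4: +16 =518
r72=1001000 pc2: +4 =522
r73=1001001 pc3: +8 =530
r74=1001010 pc3: +8 =538
r75=1001011 pc4: +16 =554
r76=1001100 pc3: +8 =562
r77=1001101 pc4: +16 =578
r78=1001110 pc4: +16 =594
r79=1001111 pc5: +32 =626
r80=1010000 pc2: +4 =630
r81=1010001 pc3: +8 =638
r82=1010010 pc3: +8 =646
r83=1010011 pc4: +16 =662
r84=1010100 pc3: +8 =670
r85=1010101 pc4: +16 =686
r86=1010110 pc4: +16 =702
r87=1010111 pc5: +32 =734
r88=1011000 pc3: +8 =742
r89=1011001 pc4: +16 =758
r90=1011010 pc4: +16 =774
r91=1011011 pc5: +32 =806
r92=1011100 pc4: +16 =822
r93=1011101 pc5: +32 =854
r94=1011110 pc5: +32 =886
r95=1011111 pc6: +64 =950
r96=1100000 pc2: +4 =954
r97=1100001 pc3: +8 =962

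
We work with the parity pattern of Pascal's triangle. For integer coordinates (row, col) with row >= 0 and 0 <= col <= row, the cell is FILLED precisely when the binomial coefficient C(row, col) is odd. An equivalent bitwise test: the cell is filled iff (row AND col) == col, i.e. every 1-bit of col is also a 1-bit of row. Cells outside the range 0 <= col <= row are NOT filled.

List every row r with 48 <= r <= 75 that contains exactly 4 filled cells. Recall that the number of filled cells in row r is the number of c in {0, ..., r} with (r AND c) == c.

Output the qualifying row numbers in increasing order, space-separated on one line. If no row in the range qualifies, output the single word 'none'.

Answer: 48 65 66 68 72

Derivation:
Row r has 2^popcount(r) filled cells, so we need popcount(r) = log2(4) = 2.
Scan r = 48..75 and keep those with exactly 2 one-bits:
r=48=110000 popcount=2 -> KEEP
r=49=110001 popcount=3 -> skip
r=50=110010 popcount=3 -> skip
r=51=110011 popcount=4 -> skip
r=52=110100 popcount=3 -> skip
r=53=110101 popcount=4 -> skip
r=54=110110 popcount=4 -> skip
r=55=110111 popcount=5 -> skip
r=56=111000 popcount=3 -> skip
r=57=111001 popcount=4 -> skip
r=58=111010 popcount=4 -> skip
r=59=111011 popcount=5 -> skip
r=60=111100 popcount=4 -> skip
r=61=111101 popcount=5 -> skip
r=62=111110 popcount=5 -> skip
r=63=111111 popcount=6 -> skip
r=64=1000000 popcount=1 -> skip
r=65=1000001 popcount=2 -> KEEP
r=66=1000010 popcount=2 -> KEEP
r=67=1000011 popcount=3 -> skip
r=68=1000100 popcount=2 -> KEEP
r=69=1000101 popcount=3 -> skip
r=70=1000110 popcount=3 -> skip
r=71=1000111 popcount=4 -> skip
r=72=1001000 popcount=2 -> KEEP
r=73=1001001 popcount=3 -> skip
r=74=1001010 popcount=3 -> skip
r=75=1001011 popcount=4 -> skip
Kept rows: 48 65 66 68 72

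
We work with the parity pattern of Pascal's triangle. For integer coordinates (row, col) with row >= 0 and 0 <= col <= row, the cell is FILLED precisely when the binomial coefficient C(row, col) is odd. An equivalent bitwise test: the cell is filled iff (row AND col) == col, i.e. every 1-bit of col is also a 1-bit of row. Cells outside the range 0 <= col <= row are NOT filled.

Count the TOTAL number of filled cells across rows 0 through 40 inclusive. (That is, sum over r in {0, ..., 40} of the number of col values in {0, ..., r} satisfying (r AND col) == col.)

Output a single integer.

Answer: 301

Derivation:
r0=0 pc0: +1 =1
r1=1 pc1: +2 =3
r2=10 pc1: +2 =5
r3=11 pc2: +4 =9
r4=100 pc1: +2 =11
r5=101 pc2: +4 =15
r6=110 pc2: +4 =19
r7=111 pc3: +8 =27
r8=1000 pc1: +2 =29
r9=1001 pc2: +4 =33
r10=1010 pc2: +4 =37
r11=1011 pc3: +8 =45
r12=1100 pc2: +4 =49
r13=1101 pc3: +8 =57
r14=1110 pc3: +8 =65
r15=1111 pc4: +16 =81
r16=10000 pc1: +2 =83
r17=10001 pc2: +4 =87
r18=10010 pc2: +4 =91
r19=10011 pc3: +8 =99
r20=10100 pc2: +4 =103
r21=10101 pc3: +8 =111
r22=10110 pc3: +8 =119
r23=10111 pc4: +16 =135
r24=11000 pc2: +4 =139
r25=11001 pc3: +8 =147
r26=11010 pc3: +8 =155
r27=11011 pc4: +16 =171
r28=11100 pc3: +8 =179
r29=11101 pc4: +16 =195
r30=11110 pc4: +16 =211
r31=11111 pc5: +32 =243
r32=100000 pc1: +2 =245
r33=100001 pc2: +4 =249
r34=100010 pc2: +4 =253
r35=100011 pc3: +8 =261
r36=100100 pc2: +4 =265
r37=100101 pc3: +8 =273
r38=100110 pc3: +8 =281
r39=100111 pc4: +16 =297
r40=101000 pc2: +4 =301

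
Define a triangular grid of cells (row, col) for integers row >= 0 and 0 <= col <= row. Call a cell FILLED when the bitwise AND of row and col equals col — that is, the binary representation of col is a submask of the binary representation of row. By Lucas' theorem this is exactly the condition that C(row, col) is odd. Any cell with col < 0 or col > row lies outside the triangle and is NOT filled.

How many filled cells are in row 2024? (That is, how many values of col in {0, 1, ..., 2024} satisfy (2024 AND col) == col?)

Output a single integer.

2024 in binary = 11111101000
popcount(2024) = number of 1-bits in 11111101000 = 7
A col c satisfies (2024 AND c) == c iff every set bit of c is also set in 2024; each of the 7 set bits of 2024 can independently be on or off in c.
count = 2^7 = 128

Answer: 128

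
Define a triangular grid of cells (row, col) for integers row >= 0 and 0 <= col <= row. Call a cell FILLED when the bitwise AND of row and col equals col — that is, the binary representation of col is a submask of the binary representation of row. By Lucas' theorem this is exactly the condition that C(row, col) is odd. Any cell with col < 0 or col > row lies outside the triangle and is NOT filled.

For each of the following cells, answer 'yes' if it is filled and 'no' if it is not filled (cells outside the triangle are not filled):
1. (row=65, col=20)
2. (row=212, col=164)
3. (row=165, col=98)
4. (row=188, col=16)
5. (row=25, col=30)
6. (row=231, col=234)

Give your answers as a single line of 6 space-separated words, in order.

Answer: no no no yes no no

Derivation:
(65,20): row=0b1000001, col=0b10100, row AND col = 0b0 = 0; 0 != 20 -> empty
(212,164): row=0b11010100, col=0b10100100, row AND col = 0b10000100 = 132; 132 != 164 -> empty
(165,98): row=0b10100101, col=0b1100010, row AND col = 0b100000 = 32; 32 != 98 -> empty
(188,16): row=0b10111100, col=0b10000, row AND col = 0b10000 = 16; 16 == 16 -> filled
(25,30): col outside [0, 25] -> not filled
(231,234): col outside [0, 231] -> not filled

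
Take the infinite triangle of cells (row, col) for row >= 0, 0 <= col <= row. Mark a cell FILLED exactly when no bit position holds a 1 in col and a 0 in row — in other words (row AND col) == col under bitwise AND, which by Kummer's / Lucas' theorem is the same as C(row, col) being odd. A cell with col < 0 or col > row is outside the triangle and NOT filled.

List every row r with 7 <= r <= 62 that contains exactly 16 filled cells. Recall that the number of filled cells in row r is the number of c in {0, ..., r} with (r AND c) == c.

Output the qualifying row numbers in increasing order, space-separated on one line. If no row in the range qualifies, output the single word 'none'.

Answer: 15 23 27 29 30 39 43 45 46 51 53 54 57 58 60

Derivation:
Row r has 2^popcount(r) filled cells, so we need popcount(r) = log2(16) = 4.
Scan r = 7..62 and keep those with exactly 4 one-bits:
r=7=111 popcount=3 -> skip
r=8=1000 popcount=1 -> skip
r=9=1001 popcount=2 -> skip
r=10=1010 popcount=2 -> skip
r=11=1011 popcount=3 -> skip
r=12=1100 popcount=2 -> skip
r=13=1101 popcount=3 -> skip
r=14=1110 popcount=3 -> skip
r=15=1111 popcount=4 -> KEEP
r=16=10000 popcount=1 -> skip
r=17=10001 popcount=2 -> skip
r=18=10010 popcount=2 -> skip
r=19=10011 popcount=3 -> skip
r=20=10100 popcount=2 -> skip
r=21=10101 popcount=3 -> skip
r=22=10110 popcount=3 -> skip
r=23=10111 popcount=4 -> KEEP
r=24=11000 popcount=2 -> skip
r=25=11001 popcount=3 -> skip
r=26=11010 popcount=3 -> skip
r=27=11011 popcount=4 -> KEEP
r=28=11100 popcount=3 -> skip
r=29=11101 popcount=4 -> KEEP
r=30=11110 popcount=4 -> KEEP
r=31=11111 popcount=5 -> skip
r=32=100000 popcount=1 -> skip
r=33=100001 popcount=2 -> skip
r=34=100010 popcount=2 -> skip
r=35=100011 popcount=3 -> skip
r=36=100100 popcount=2 -> skip
r=37=100101 popcount=3 -> skip
r=38=100110 popcount=3 -> skip
r=39=100111 popcount=4 -> KEEP
r=40=101000 popcount=2 -> skip
r=41=101001 popcount=3 -> skip
r=42=101010 popcount=3 -> skip
r=43=101011 popcount=4 -> KEEP
r=44=101100 popcount=3 -> skip
r=45=101101 popcount=4 -> KEEP
r=46=101110 popcount=4 -> KEEP
r=47=101111 popcount=5 -> skip
r=48=110000 popcount=2 -> skip
r=49=110001 popcount=3 -> skip
r=50=110010 popcount=3 -> skip
r=51=110011 popcount=4 -> KEEP
r=52=110100 popcount=3 -> skip
r=53=110101 popcount=4 -> KEEP
r=54=110110 popcount=4 -> KEEP
r=55=110111 popcount=5 -> skip
r=56=111000 popcount=3 -> skip
r=57=111001 popcount=4 -> KEEP
r=58=111010 popcount=4 -> KEEP
r=59=111011 popcount=5 -> skip
r=60=111100 popcount=4 -> KEEP
r=61=111101 popcount=5 -> skip
r=62=111110 popcount=5 -> skip
Kept rows: 15 23 27 29 30 39 43 45 46 51 53 54 57 58 60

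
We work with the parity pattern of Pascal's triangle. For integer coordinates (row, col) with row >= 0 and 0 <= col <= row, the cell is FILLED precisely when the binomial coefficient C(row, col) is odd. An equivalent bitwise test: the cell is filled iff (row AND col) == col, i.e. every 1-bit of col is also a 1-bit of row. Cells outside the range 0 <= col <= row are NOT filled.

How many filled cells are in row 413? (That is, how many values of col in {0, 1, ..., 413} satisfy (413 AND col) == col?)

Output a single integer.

Answer: 64

Derivation:
413 in binary = 110011101
popcount(413) = number of 1-bits in 110011101 = 6
A col c satisfies (413 AND c) == c iff every set bit of c is also set in 413; each of the 6 set bits of 413 can independently be on or off in c.
count = 2^6 = 64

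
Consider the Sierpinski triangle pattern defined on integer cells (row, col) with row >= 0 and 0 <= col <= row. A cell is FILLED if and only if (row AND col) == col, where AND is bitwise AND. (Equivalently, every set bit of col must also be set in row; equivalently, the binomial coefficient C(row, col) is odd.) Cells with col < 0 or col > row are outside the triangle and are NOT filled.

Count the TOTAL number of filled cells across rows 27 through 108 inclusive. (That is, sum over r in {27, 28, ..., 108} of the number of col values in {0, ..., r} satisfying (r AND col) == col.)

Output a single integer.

r27=11011 pc4: +16 =16
r28=11100 pc3: +8 =24
r29=11101 pc4: +16 =40
r30=11110 pc4: +16 =56
r31=11111 pc5: +32 =88
r32=100000 pc1: +2 =90
r33=100001 pc2: +4 =94
r34=100010 pc2: +4 =98
r35=100011 pc3: +8 =106
r36=100100 pc2: +4 =110
r37=100101 pc3: +8 =118
r38=100110 pc3: +8 =126
r39=100111 pc4: +16 =142
r40=101000 pc2: +4 =146
r41=101001 pc3: +8 =154
r42=101010 pc3: +8 =162
r43=101011 pc4: +16 =178
r44=101100 pc3: +8 =186
r45=101101 pc4: +16 =202
r46=101110 pc4: +16 =218
r47=101111 pc5: +32 =250
r48=110000 pc2: +4 =254
r49=110001 pc3: +8 =262
r50=110010 pc3: +8 =270
r51=110011 pc4: +16 =286
r52=110100 pc3: +8 =294
r53=110101 pc4: +16 =310
r54=110110 pc4: +16 =326
r55=110111 pc5: +32 =358
r56=111000 pc3: +8 =366
r57=111001 pc4: +16 =382
r58=111010 pc4: +16 =398
r59=111011 pc5: +32 =430
r60=111100 pc4: +16 =446
r61=111101 pc5: +32 =478
r62=111110 pc5: +32 =510
r63=111111 pc6: +64 =574
r64=1000000 pc1: +2 =576
r65=1000001 pc2: +4 =580
r66=1000010 pc2: +4 =584
r67=1000011 pc3: +8 =592
r68=1000100 pc2: +4 =596
r69=1000101 pc3: +8 =604
r70=1000110 pc3: +8 =612
r71=1000111 pc4: +16 =628
r72=1001000 pc2: +4 =632
r73=1001001 pc3: +8 =640
r74=1001010 pc3: +8 =648
r75=1001011 pc4: +16 =664
r76=1001100 pc3: +8 =672
r77=1001101 pc4: +16 =688
r78=1001110 pc4: +16 =704
r79=1001111 pc5: +32 =736
r80=1010000 pc2: +4 =740
r81=1010001 pc3: +8 =748
r82=1010010 pc3: +8 =756
r83=1010011 pc4: +16 =772
r84=1010100 pc3: +8 =780
r85=1010101 pc4: +16 =796
r86=1010110 pc4: +16 =812
r87=1010111 pc5: +32 =844
r88=1011000 pc3: +8 =852
r89=1011001 pc4: +16 =868
r90=1011010 pc4: +16 =884
r91=1011011 pc5: +32 =916
r92=1011100 pc4: +16 =932
r93=1011101 pc5: +32 =964
r94=1011110 pc5: +32 =996
r95=1011111 pc6: +64 =1060
r96=1100000 pc2: +4 =1064
r97=1100001 pc3: +8 =1072
r98=1100010 pc3: +8 =1080
r99=1100011 pc4: +16 =1096
r100=1100100 pc3: +8 =1104
r101=1100101 pc4: +16 =1120
r102=1100110 pc4: +16 =1136
r103=1100111 pc5: +32 =1168
r104=1101000 pc3: +8 =1176
r105=1101001 pc4: +16 =1192
r106=1101010 pc4: +16 =1208
r107=1101011 pc5: +32 =1240
r108=1101100 pc4: +16 =1256

Answer: 1256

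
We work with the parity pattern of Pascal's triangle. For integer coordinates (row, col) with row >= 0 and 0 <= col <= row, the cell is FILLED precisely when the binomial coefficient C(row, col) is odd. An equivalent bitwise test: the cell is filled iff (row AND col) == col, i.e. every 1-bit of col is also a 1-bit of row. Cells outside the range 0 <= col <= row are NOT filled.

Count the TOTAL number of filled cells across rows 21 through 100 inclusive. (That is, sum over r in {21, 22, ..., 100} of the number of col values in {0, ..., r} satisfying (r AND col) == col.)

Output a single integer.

Answer: 1156

Derivation:
r21=10101 pc3: +8 =8
r22=10110 pc3: +8 =16
r23=10111 pc4: +16 =32
r24=11000 pc2: +4 =36
r25=11001 pc3: +8 =44
r26=11010 pc3: +8 =52
r27=11011 pc4: +16 =68
r28=11100 pc3: +8 =76
r29=11101 pc4: +16 =92
r30=11110 pc4: +16 =108
r31=11111 pc5: +32 =140
r32=100000 pc1: +2 =142
r33=100001 pc2: +4 =146
r34=100010 pc2: +4 =150
r35=100011 pc3: +8 =158
r36=100100 pc2: +4 =162
r37=100101 pc3: +8 =170
r38=100110 pc3: +8 =178
r39=100111 pc4: +16 =194
r40=101000 pc2: +4 =198
r41=101001 pc3: +8 =206
r42=101010 pc3: +8 =214
r43=101011 pc4: +16 =230
r44=101100 pc3: +8 =238
r45=101101 pc4: +16 =254
r46=101110 pc4: +16 =270
r47=101111 pc5: +32 =302
r48=110000 pc2: +4 =306
r49=110001 pc3: +8 =314
r50=110010 pc3: +8 =322
r51=110011 pc4: +16 =338
r52=110100 pc3: +8 =346
r53=110101 pc4: +16 =362
r54=110110 pc4: +16 =378
r55=110111 pc5: +32 =410
r56=111000 pc3: +8 =418
r57=111001 pc4: +16 =434
r58=111010 pc4: +16 =450
r59=111011 pc5: +32 =482
r60=111100 pc4: +16 =498
r61=111101 pc5: +32 =530
r62=111110 pc5: +32 =562
r63=111111 pc6: +64 =626
r64=1000000 pc1: +2 =628
r65=1000001 pc2: +4 =632
r66=1000010 pc2: +4 =636
r67=1000011 pc3: +8 =644
r68=1000100 pc2: +4 =648
r69=1000101 pc3: +8 =656
r70=1000110 pc3: +8 =664
r71=1000111 pc4: +16 =680
r72=1001000 pc2: +4 =684
r73=1001001 pc3: +8 =692
r74=1001010 pc3: +8 =700
r75=1001011 pc4: +16 =716
r76=1001100 pc3: +8 =724
r77=1001101 pc4: +16 =740
r78=1001110 pc4: +16 =756
r79=1001111 pc5: +32 =788
r80=1010000 pc2: +4 =792
r81=1010001 pc3: +8 =800
r82=1010010 pc3: +8 =808
r83=1010011 pc4: +16 =824
r84=1010100 pc3: +8 =832
r85=1010101 pc4: +16 =848
r86=1010110 pc4: +16 =864
r87=1010111 pc5: +32 =896
r88=1011000 pc3: +8 =904
r89=1011001 pc4: +16 =920
r90=1011010 pc4: +16 =936
r91=1011011 pc5: +32 =968
r92=1011100 pc4: +16 =984
r93=1011101 pc5: +32 =1016
r94=1011110 pc5: +32 =1048
r95=1011111 pc6: +64 =1112
r96=1100000 pc2: +4 =1116
r97=1100001 pc3: +8 =1124
r98=1100010 pc3: +8 =1132
r99=1100011 pc4: +16 =1148
r100=1100100 pc3: +8 =1156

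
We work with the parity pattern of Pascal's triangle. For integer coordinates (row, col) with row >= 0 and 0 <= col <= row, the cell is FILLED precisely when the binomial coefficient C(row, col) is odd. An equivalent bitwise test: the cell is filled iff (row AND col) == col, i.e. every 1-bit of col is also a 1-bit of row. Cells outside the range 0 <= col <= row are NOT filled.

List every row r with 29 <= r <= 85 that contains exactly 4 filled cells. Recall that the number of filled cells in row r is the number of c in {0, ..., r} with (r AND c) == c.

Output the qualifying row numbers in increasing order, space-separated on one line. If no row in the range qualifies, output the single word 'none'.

Answer: 33 34 36 40 48 65 66 68 72 80

Derivation:
Row r has 2^popcount(r) filled cells, so we need popcount(r) = log2(4) = 2.
Scan r = 29..85 and keep those with exactly 2 one-bits:
r=29=11101 popcount=4 -> skip
r=30=11110 popcount=4 -> skip
r=31=11111 popcount=5 -> skip
r=32=100000 popcount=1 -> skip
r=33=100001 popcount=2 -> KEEP
r=34=100010 popcount=2 -> KEEP
r=35=100011 popcount=3 -> skip
r=36=100100 popcount=2 -> KEEP
r=37=100101 popcount=3 -> skip
r=38=100110 popcount=3 -> skip
r=39=100111 popcount=4 -> skip
r=40=101000 popcount=2 -> KEEP
r=41=101001 popcount=3 -> skip
r=42=101010 popcount=3 -> skip
r=43=101011 popcount=4 -> skip
r=44=101100 popcount=3 -> skip
r=45=101101 popcount=4 -> skip
r=46=101110 popcount=4 -> skip
r=47=101111 popcount=5 -> skip
r=48=110000 popcount=2 -> KEEP
r=49=110001 popcount=3 -> skip
r=50=110010 popcount=3 -> skip
r=51=110011 popcount=4 -> skip
r=52=110100 popcount=3 -> skip
r=53=110101 popcount=4 -> skip
r=54=110110 popcount=4 -> skip
r=55=110111 popcount=5 -> skip
r=56=111000 popcount=3 -> skip
r=57=111001 popcount=4 -> skip
r=58=111010 popcount=4 -> skip
r=59=111011 popcount=5 -> skip
r=60=111100 popcount=4 -> skip
r=61=111101 popcount=5 -> skip
r=62=111110 popcount=5 -> skip
r=63=111111 popcount=6 -> skip
r=64=1000000 popcount=1 -> skip
r=65=1000001 popcount=2 -> KEEP
r=66=1000010 popcount=2 -> KEEP
r=67=1000011 popcount=3 -> skip
r=68=1000100 popcount=2 -> KEEP
r=69=1000101 popcount=3 -> skip
r=70=1000110 popcount=3 -> skip
r=71=1000111 popcount=4 -> skip
r=72=1001000 popcount=2 -> KEEP
r=73=1001001 popcount=3 -> skip
r=74=1001010 popcount=3 -> skip
r=75=1001011 popcount=4 -> skip
r=76=1001100 popcount=3 -> skip
r=77=1001101 popcount=4 -> skip
r=78=1001110 popcount=4 -> skip
r=79=1001111 popcount=5 -> skip
r=80=1010000 popcount=2 -> KEEP
r=81=1010001 popcount=3 -> skip
r=82=1010010 popcount=3 -> skip
r=83=1010011 popcount=4 -> skip
r=84=1010100 popcount=3 -> skip
r=85=1010101 popcount=4 -> skip
Kept rows: 33 34 36 40 48 65 66 68 72 80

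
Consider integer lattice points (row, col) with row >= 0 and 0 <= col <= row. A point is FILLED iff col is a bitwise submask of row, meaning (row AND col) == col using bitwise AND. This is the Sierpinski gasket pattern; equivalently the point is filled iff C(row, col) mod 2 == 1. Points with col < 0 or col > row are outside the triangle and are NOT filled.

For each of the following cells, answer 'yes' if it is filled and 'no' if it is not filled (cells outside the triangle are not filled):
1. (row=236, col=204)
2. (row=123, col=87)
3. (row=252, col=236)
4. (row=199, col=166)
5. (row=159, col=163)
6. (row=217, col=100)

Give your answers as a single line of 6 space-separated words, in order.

(236,204): row=0b11101100, col=0b11001100, row AND col = 0b11001100 = 204; 204 == 204 -> filled
(123,87): row=0b1111011, col=0b1010111, row AND col = 0b1010011 = 83; 83 != 87 -> empty
(252,236): row=0b11111100, col=0b11101100, row AND col = 0b11101100 = 236; 236 == 236 -> filled
(199,166): row=0b11000111, col=0b10100110, row AND col = 0b10000110 = 134; 134 != 166 -> empty
(159,163): col outside [0, 159] -> not filled
(217,100): row=0b11011001, col=0b1100100, row AND col = 0b1000000 = 64; 64 != 100 -> empty

Answer: yes no yes no no no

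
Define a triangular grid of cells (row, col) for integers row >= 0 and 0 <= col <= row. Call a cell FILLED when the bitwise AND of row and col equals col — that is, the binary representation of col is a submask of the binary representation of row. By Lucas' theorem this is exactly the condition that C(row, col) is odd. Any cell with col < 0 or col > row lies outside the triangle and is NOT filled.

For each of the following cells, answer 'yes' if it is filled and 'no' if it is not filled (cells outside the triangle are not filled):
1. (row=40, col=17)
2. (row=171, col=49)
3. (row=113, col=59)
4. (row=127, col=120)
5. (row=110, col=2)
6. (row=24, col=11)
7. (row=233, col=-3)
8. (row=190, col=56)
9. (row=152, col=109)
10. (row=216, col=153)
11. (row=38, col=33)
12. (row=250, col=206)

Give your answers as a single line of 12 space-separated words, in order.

(40,17): row=0b101000, col=0b10001, row AND col = 0b0 = 0; 0 != 17 -> empty
(171,49): row=0b10101011, col=0b110001, row AND col = 0b100001 = 33; 33 != 49 -> empty
(113,59): row=0b1110001, col=0b111011, row AND col = 0b110001 = 49; 49 != 59 -> empty
(127,120): row=0b1111111, col=0b1111000, row AND col = 0b1111000 = 120; 120 == 120 -> filled
(110,2): row=0b1101110, col=0b10, row AND col = 0b10 = 2; 2 == 2 -> filled
(24,11): row=0b11000, col=0b1011, row AND col = 0b1000 = 8; 8 != 11 -> empty
(233,-3): col outside [0, 233] -> not filled
(190,56): row=0b10111110, col=0b111000, row AND col = 0b111000 = 56; 56 == 56 -> filled
(152,109): row=0b10011000, col=0b1101101, row AND col = 0b1000 = 8; 8 != 109 -> empty
(216,153): row=0b11011000, col=0b10011001, row AND col = 0b10011000 = 152; 152 != 153 -> empty
(38,33): row=0b100110, col=0b100001, row AND col = 0b100000 = 32; 32 != 33 -> empty
(250,206): row=0b11111010, col=0b11001110, row AND col = 0b11001010 = 202; 202 != 206 -> empty

Answer: no no no yes yes no no yes no no no no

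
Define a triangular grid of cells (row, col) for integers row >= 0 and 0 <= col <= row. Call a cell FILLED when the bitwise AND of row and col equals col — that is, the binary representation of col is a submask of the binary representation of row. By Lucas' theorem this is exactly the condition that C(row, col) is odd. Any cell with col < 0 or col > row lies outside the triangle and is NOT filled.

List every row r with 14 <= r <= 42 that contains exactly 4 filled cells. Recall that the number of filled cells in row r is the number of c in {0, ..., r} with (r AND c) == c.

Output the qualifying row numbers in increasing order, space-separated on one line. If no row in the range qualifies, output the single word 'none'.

Answer: 17 18 20 24 33 34 36 40

Derivation:
Row r has 2^popcount(r) filled cells, so we need popcount(r) = log2(4) = 2.
Scan r = 14..42 and keep those with exactly 2 one-bits:
r=14=1110 popcount=3 -> skip
r=15=1111 popcount=4 -> skip
r=16=10000 popcount=1 -> skip
r=17=10001 popcount=2 -> KEEP
r=18=10010 popcount=2 -> KEEP
r=19=10011 popcount=3 -> skip
r=20=10100 popcount=2 -> KEEP
r=21=10101 popcount=3 -> skip
r=22=10110 popcount=3 -> skip
r=23=10111 popcount=4 -> skip
r=24=11000 popcount=2 -> KEEP
r=25=11001 popcount=3 -> skip
r=26=11010 popcount=3 -> skip
r=27=11011 popcount=4 -> skip
r=28=11100 popcount=3 -> skip
r=29=11101 popcount=4 -> skip
r=30=11110 popcount=4 -> skip
r=31=11111 popcount=5 -> skip
r=32=100000 popcount=1 -> skip
r=33=100001 popcount=2 -> KEEP
r=34=100010 popcount=2 -> KEEP
r=35=100011 popcount=3 -> skip
r=36=100100 popcount=2 -> KEEP
r=37=100101 popcount=3 -> skip
r=38=100110 popcount=3 -> skip
r=39=100111 popcount=4 -> skip
r=40=101000 popcount=2 -> KEEP
r=41=101001 popcount=3 -> skip
r=42=101010 popcount=3 -> skip
Kept rows: 17 18 20 24 33 34 36 40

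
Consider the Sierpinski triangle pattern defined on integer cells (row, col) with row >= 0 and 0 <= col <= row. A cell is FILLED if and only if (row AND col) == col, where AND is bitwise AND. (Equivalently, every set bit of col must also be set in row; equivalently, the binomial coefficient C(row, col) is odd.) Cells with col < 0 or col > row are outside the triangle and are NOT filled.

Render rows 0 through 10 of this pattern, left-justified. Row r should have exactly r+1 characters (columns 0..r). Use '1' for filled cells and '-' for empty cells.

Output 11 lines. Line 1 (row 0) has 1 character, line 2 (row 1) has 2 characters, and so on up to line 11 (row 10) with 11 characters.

Answer: 1
11
1-1
1111
1---1
11--11
1-1-1-1
11111111
1-------1
11------11
1-1-----1-1

Derivation:
r0=0: 1
r1=1: 11
r2=10: 1-1
r3=11: 1111
r4=100: 1---1
r5=101: 11--11
r6=110: 1-1-1-1
r7=111: 11111111
r8=1000: 1-------1
r9=1001: 11------11
r10=1010: 1-1-----1-1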